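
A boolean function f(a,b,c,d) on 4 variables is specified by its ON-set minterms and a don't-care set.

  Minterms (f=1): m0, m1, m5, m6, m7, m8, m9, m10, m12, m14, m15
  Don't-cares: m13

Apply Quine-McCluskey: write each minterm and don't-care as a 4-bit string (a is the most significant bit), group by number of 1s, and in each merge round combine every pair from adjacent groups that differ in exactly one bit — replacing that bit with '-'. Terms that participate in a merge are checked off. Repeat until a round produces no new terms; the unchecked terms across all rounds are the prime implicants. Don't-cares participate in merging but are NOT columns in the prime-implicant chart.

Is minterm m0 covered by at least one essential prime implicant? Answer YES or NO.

Round 0: 0000✓ 0001✓ 0101✓ 0110✓ 0111✓ 1000✓ 1001✓ 1010✓ 1100✓ 1101✓ 1110✓ 1111✓
Round 1: -000✓ -001✓ -101✓ -110✓ -111✓ 0-01✓ 000-✓ 01-1✓ 011-✓ 1-00✓ 1-01✓ 1-10✓ 10-0✓ 100-✓ 11-0✓ 11-1✓ 110-✓ 111-✓
Round 2: --01 -00- -1-1 -11- 1--0 1-0- 11--
PIs = {--01, -00-, -1-1, -11-, 1--0, 1-0-, 11--}
Coverage chart:
  m0: -00- ←essential
  m1: --01,-00-
  m5: --01,-1-1
  m6: -11- ←essential
  m7: -1-1,-11-
  m8: -00-,1--0,1-0-
  m9: --01,-00-,1-0-
  m10: 1--0 ←essential
  m12: 1--0,1-0-,11--
  m14: -11-,1--0,11--
  m15: -1-1,-11-,11--
Essential: -00-, -11-, 1--0

YES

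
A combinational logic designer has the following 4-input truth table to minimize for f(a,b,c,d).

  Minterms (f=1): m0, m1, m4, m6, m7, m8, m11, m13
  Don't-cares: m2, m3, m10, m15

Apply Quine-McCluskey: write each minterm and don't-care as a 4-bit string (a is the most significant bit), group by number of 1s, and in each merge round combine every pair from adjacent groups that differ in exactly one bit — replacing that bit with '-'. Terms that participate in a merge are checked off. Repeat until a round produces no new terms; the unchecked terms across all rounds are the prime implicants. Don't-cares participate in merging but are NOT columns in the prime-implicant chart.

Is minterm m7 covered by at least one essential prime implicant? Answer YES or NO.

Round 0: 0000✓ 0001✓ 0010✓ 0011✓ 0100✓ 0110✓ 0111✓ 1000✓ 1010✓ 1011✓ 1101✓ 1111✓
Round 1: -000✓ -010✓ -011✓ -111✓ 0-00✓ 0-10✓ 0-11✓ 00-0✓ 00-1✓ 000-✓ 001-✓ 01-0✓ 011-✓ 1-11✓ 10-0✓ 101-✓ 11-1
Round 2: --11 -0-0 -01- 0--0 0-1- 00--
PIs = {--11, -0-0, -01-, 0--0, 0-1-, 00--, 11-1}
Coverage chart:
  m0: -0-0,0--0,00--
  m1: 00-- ←essential
  m4: 0--0 ←essential
  m6: 0--0,0-1-
  m7: --11,0-1-
  m8: -0-0 ←essential
  m11: --11,-01-
  m13: 11-1 ←essential
Essential: -0-0, 0--0, 00--, 11-1

NO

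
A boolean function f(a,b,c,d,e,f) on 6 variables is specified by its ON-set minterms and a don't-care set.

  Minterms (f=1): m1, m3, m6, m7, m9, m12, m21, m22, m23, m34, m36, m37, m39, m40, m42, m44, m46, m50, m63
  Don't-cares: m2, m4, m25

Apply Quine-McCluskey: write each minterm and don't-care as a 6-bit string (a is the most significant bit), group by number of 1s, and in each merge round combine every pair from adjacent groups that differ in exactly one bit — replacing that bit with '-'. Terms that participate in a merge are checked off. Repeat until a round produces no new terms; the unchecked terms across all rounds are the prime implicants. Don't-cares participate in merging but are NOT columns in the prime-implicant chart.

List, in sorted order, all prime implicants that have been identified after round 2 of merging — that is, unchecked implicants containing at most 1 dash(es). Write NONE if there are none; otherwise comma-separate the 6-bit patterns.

-00010, -00111, 0-1001, 00-001, 0000-1, 0001-0, 0101-1, 1-0010, 10-010, 1001-1, 10010-, 111111

size-2^0 implicants → 000001(✓)  000010(✓)  000011(✓)  000100(✓)  000110(✓)  000111(✓)  001001(✓)  001100(✓)  010101(✓)  010110(✓)  010111(✓)  011001(✓)  100010(✓)  100100(✓)  100101(✓)  100111(✓)  101000(✓)  101010(✓)  101100(✓)  101110(✓)  110010(✓)  111111
size-2^1 implicants → -00010  -00100(✓)  -00111  -01100(✓)  0-0110(✓)  0-0111(✓)  0-1001  00-001  00-100(✓)  000-10(✓)  000-11(✓)  0000-1  00001-(✓)  0001-0  00011-(✓)  0101-1  01011-(✓)  1-0010  10-010  10-100(✓)  1001-1  10010-  101-00(✓)  101-10(✓)  1010-0(✓)  1011-0(✓)
size-2^2 implicants → -0-100  0-011-  000-1-  101--0
Unchecked terms (primes): -0-100, -00010, -00111, 0-011-, 0-1001, 00-001, 000-1-, 0000-1, 0001-0, 0101-1, 1-0010, 10-010, 1001-1, 10010-, 101--0, 111111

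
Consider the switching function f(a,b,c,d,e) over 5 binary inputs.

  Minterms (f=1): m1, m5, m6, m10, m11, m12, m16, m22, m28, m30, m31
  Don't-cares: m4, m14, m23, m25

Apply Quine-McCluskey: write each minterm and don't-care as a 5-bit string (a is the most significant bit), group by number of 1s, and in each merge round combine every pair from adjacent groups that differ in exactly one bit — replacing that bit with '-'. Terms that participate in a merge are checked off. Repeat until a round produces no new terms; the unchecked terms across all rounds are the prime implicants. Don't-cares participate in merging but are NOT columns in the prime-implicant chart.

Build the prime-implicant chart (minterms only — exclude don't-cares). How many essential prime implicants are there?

5

[col 0] 00001*, 00100*, 00101*, 00110*, 01010*, 01011*, 01100*, 01110*, 10000, 10110*, 10111*, 11001, 11100*, 11110*, 11111*
[col 1] -0110*, -1100*, -1110*, 0-100*, 0-110*, 00-01, 001-0*, 0010-, 01-10, 0101-, 011-0*, 1-110*, 1-111*, 1011-*, 111-0*, 1111-*
[col 2] --110, -11-0, 0-1-0, 1-11-
Prime implicants: --110, -11-0, 0-1-0, 00-01, 0010-, 01-10, 0101-, 1-11-, 10000, 11001
PI chart (minterm → PIs covering it):
  1 | 00-01  (sole → essential)
  5 | 00-01,0010-
  6 | --110,0-1-0
  10 | 01-10,0101-
  11 | 0101-  (sole → essential)
  12 | -11-0,0-1-0
  16 | 10000  (sole → essential)
  22 | --110,1-11-
  28 | -11-0  (sole → essential)
  30 | --110,-11-0,1-11-
  31 | 1-11-  (sole → essential)
Essential prime implicants: -11-0, 00-01, 0101-, 1-11-, 10000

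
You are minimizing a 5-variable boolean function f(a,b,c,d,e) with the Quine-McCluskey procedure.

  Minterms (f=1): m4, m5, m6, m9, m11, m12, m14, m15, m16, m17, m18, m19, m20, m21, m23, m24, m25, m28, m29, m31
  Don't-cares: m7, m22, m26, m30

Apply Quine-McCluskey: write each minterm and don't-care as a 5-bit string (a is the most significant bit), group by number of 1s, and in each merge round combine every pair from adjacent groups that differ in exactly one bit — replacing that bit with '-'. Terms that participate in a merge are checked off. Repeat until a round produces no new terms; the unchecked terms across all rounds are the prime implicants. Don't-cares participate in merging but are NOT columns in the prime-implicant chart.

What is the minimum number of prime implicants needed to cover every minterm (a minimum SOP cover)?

size-2^0 implicants → 00100(✓)  00101(✓)  00110(✓)  00111(✓)  01001(✓)  01011(✓)  01100(✓)  01110(✓)  01111(✓)  10000(✓)  10001(✓)  10010(✓)  10011(✓)  10100(✓)  10101(✓)  10110(✓)  10111(✓)  11000(✓)  11001(✓)  11010(✓)  11100(✓)  11101(✓)  11110(✓)  11111(✓)
size-2^1 implicants → -0100(✓)  -0101(✓)  -0110(✓)  -0111(✓)  -1001  -1100(✓)  -1110(✓)  -1111(✓)  0-100(✓)  0-110(✓)  0-111(✓)  001-0(✓)  001-1(✓)  0010-(✓)  0011-(✓)  01-11  010-1  011-0(✓)  0111-(✓)  1-000(✓)  1-001(✓)  1-010(✓)  1-100(✓)  1-101(✓)  1-110(✓)  1-111(✓)  10-00(✓)  10-01(✓)  10-10(✓)  10-11(✓)  100-0(✓)  100-1(✓)  1000-(✓)  1001-(✓)  101-0(✓)  101-1(✓)  1010-(✓)  1011-(✓)  11-00(✓)  11-01(✓)  11-10(✓)  110-0(✓)  1100-(✓)  111-0(✓)  111-1(✓)  1110-(✓)  1111-(✓)
size-2^2 implicants → --100(✓)  --110(✓)  --111(✓)  -01-0(✓)  -01-1(✓)  -010-(✓)  -011-(✓)  -11-0(✓)  -111-(✓)  0-1-0(✓)  0-11-(✓)  001--(✓)  1--00(✓)  1--01(✓)  1--10(✓)  1-0-0(✓)  1-00-(✓)  1-1-0(✓)  1-1-1(✓)  1-10-(✓)  1-11-(✓)  10--0(✓)  10--1(✓)  10-0-(✓)  10-1-(✓)  100--(✓)  101--(✓)  11--0(✓)  11-0-(✓)  111--(✓)
size-2^3 implicants → --1-0  --11-  -01--  1---0  1--0-  1-1--  10---
Unchecked terms (primes): --1-0, --11-, -01--, -1001, 01-11, 010-1, 1---0, 1--0-, 1-1--, 10---
Minterm coverage:
  m4 ⊆ --1-0,-01--
  m5 ⊆ -01-- [E]
  m6 ⊆ --1-0,--11-,-01--
  m9 ⊆ -1001,010-1
  m11 ⊆ 01-11,010-1
  m12 ⊆ --1-0 [E]
  m14 ⊆ --1-0,--11-
  m15 ⊆ --11-,01-11
  m16 ⊆ 1---0,1--0-,10---
  m17 ⊆ 1--0-,10---
  m18 ⊆ 1---0,10---
  m19 ⊆ 10--- [E]
  m20 ⊆ --1-0,-01--,1---0,1--0-,1-1--,10---
  m21 ⊆ -01--,1--0-,1-1--,10---
  m23 ⊆ --11-,-01--,1-1--,10---
  m24 ⊆ 1---0,1--0-
  m25 ⊆ -1001,1--0-
  m28 ⊆ --1-0,1---0,1--0-,1-1--
  m29 ⊆ 1--0-,1-1--
  m31 ⊆ --11-,1-1--
E = {--1-0, -01--, 10---}
Petrick residual → --11-, 010-1, 1--0-
Cover = ce' + cd + b'c + a'bc'e + ad' + ab'  |cover|=6

6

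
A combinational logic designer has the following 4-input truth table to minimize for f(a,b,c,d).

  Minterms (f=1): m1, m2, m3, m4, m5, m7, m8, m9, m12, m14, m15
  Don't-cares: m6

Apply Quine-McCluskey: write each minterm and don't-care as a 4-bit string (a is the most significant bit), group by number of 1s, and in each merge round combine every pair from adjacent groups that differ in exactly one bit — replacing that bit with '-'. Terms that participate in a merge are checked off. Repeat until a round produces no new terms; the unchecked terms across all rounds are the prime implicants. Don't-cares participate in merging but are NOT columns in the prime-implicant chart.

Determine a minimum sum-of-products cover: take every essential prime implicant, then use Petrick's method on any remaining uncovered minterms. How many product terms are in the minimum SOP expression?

5

size-2^0 implicants → 0001(✓)  0010(✓)  0011(✓)  0100(✓)  0101(✓)  0110(✓)  0111(✓)  1000(✓)  1001(✓)  1100(✓)  1110(✓)  1111(✓)
size-2^1 implicants → -001  -100(✓)  -110(✓)  -111(✓)  0-01(✓)  0-10(✓)  0-11(✓)  00-1(✓)  001-(✓)  01-0(✓)  01-1(✓)  010-(✓)  011-(✓)  1-00  100-  11-0(✓)  111-(✓)
size-2^2 implicants → -1-0  -11-  0--1  0-1-  01--
Unchecked terms (primes): -001, -1-0, -11-, 0--1, 0-1-, 01--, 1-00, 100-
Minterm coverage:
  m1 ⊆ -001,0--1
  m2 ⊆ 0-1- [E]
  m3 ⊆ 0--1,0-1-
  m4 ⊆ -1-0,01--
  m5 ⊆ 0--1,01--
  m7 ⊆ -11-,0--1,0-1-,01--
  m8 ⊆ 1-00,100-
  m9 ⊆ -001,100-
  m12 ⊆ -1-0,1-00
  m14 ⊆ -1-0,-11-
  m15 ⊆ -11- [E]
E = {-11-, 0-1-}
Petrick residual → -001, 01--, 1-00
Cover = b'c'd + bc + a'c + a'b + ac'd'  |cover|=5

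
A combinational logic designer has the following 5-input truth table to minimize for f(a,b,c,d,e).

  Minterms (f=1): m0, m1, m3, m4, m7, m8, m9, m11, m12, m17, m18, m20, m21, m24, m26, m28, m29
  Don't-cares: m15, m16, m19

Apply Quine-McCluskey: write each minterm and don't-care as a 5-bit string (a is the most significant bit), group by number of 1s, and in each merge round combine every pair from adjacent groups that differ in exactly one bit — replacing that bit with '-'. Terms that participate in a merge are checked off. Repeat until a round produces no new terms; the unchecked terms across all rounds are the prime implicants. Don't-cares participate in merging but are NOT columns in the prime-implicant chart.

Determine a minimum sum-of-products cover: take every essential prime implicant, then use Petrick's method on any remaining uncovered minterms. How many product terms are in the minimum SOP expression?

6

Round 0: 00000✓ 00001✓ 00011✓ 00100✓ 00111✓ 01000✓ 01001✓ 01011✓ 01100✓ 01111✓ 10000✓ 10001✓ 10010✓ 10011✓ 10100✓ 10101✓ 11000✓ 11010✓ 11100✓ 11101✓
Round 1: -0000✓ -0001✓ -0011✓ -0100✓ -1000✓ -1100✓ 0-000✓ 0-001✓ 0-011✓ 0-100✓ 0-111✓ 00-00✓ 00-11✓ 000-1✓ 0000-✓ 01-00✓ 01-11✓ 010-1✓ 0100-✓ 1-000✓ 1-010✓ 1-100✓ 1-101✓ 10-00✓ 10-01✓ 100-0✓ 100-1✓ 1000-✓ 1001-✓ 1010-✓ 11-00✓ 110-0✓ 1110-✓
Round 2: --000✓ --100✓ -0-00✓ -00-1 -000- -1-00✓ 0--00✓ 0--11 0-0-1 0-00- 1--00✓ 1-0-0 1-10- 10-0- 100--
Round 3: ---00
PIs = {---00, -00-1, -000-, 0--11, 0-0-1, 0-00-, 1-0-0, 1-10-, 10-0-, 100--}
Coverage chart:
  m0: ---00,-000-,0-00-
  m1: -00-1,-000-,0-0-1,0-00-
  m3: -00-1,0--11,0-0-1
  m4: ---00 ←essential
  m7: 0--11 ←essential
  m8: ---00,0-00-
  m9: 0-0-1,0-00-
  m11: 0--11,0-0-1
  m12: ---00 ←essential
  m17: -00-1,-000-,10-0-,100--
  m18: 1-0-0,100--
  m20: ---00,1-10-,10-0-
  m21: 1-10-,10-0-
  m24: ---00,1-0-0
  m26: 1-0-0 ←essential
  m28: ---00,1-10-
  m29: 1-10- ←essential
Essential: ---00, 0--11, 1-0-0, 1-10-
Petrick residual → -00-1, 0-0-1
Min cover (6 terms): d'e' + b'c'e + a'de + a'c'e + ac'e' + acd'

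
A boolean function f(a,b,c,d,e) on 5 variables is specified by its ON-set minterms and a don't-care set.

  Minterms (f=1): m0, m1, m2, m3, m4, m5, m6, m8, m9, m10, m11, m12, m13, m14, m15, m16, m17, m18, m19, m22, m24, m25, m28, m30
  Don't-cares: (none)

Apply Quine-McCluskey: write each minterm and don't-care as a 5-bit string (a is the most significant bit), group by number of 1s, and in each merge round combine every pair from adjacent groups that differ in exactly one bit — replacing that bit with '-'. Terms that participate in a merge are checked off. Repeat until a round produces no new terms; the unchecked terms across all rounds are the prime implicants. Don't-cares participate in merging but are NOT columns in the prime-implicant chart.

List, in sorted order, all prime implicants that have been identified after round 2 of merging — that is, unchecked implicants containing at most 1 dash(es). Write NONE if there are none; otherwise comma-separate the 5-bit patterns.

NONE

size-2^0 implicants → 00000(✓)  00001(✓)  00010(✓)  00011(✓)  00100(✓)  00101(✓)  00110(✓)  01000(✓)  01001(✓)  01010(✓)  01011(✓)  01100(✓)  01101(✓)  01110(✓)  01111(✓)  10000(✓)  10001(✓)  10010(✓)  10011(✓)  10110(✓)  11000(✓)  11001(✓)  11100(✓)  11110(✓)
size-2^1 implicants → -0000(✓)  -0001(✓)  -0010(✓)  -0011(✓)  -0110(✓)  -1000(✓)  -1001(✓)  -1100(✓)  -1110(✓)  0-000(✓)  0-001(✓)  0-010(✓)  0-011(✓)  0-100(✓)  0-101(✓)  0-110(✓)  00-00(✓)  00-01(✓)  00-10(✓)  000-0(✓)  000-1(✓)  0000-(✓)  0001-(✓)  001-0(✓)  0010-(✓)  01-00(✓)  01-01(✓)  01-10(✓)  01-11(✓)  010-0(✓)  010-1(✓)  0100-(✓)  0101-(✓)  011-0(✓)  011-1(✓)  0110-(✓)  0111-(✓)  1-000(✓)  1-001(✓)  1-110(✓)  10-10(✓)  100-0(✓)  100-1(✓)  1000-(✓)  1001-(✓)  11-00(✓)  1100-(✓)  111-0(✓)
size-2^2 implicants → --000(✓)  --001(✓)  --110  -0-10  -00-0(✓)  -00-1(✓)  -000-(✓)  -001-(✓)  -1-00  -100-(✓)  -11-0  0--00(✓)  0--01(✓)  0--10(✓)  0-0-0(✓)  0-0-1(✓)  0-00-(✓)  0-01-(✓)  0-1-0(✓)  0-10-(✓)  00--0(✓)  00-0-(✓)  000--(✓)  01--0(✓)  01--1(✓)  01-0-(✓)  01-1-(✓)  010--(✓)  011--(✓)  1-00-(✓)  100--(✓)
size-2^3 implicants → --00-  -00--  0---0  0--0-  0-0--  01---
Unchecked terms (primes): --00-, --110, -0-10, -00--, -1-00, -11-0, 0---0, 0--0-, 0-0--, 01---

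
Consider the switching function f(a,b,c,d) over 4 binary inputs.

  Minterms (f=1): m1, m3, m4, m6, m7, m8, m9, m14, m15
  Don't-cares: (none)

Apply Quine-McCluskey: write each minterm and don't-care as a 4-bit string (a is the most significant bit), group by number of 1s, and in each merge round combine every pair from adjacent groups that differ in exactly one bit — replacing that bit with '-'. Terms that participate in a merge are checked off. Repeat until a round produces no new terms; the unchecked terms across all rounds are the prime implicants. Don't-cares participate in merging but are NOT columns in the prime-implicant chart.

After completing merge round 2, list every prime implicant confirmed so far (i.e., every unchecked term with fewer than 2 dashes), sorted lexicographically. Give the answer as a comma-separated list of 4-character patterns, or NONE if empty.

size-2^0 implicants → 0001(✓)  0011(✓)  0100(✓)  0110(✓)  0111(✓)  1000(✓)  1001(✓)  1110(✓)  1111(✓)
size-2^1 implicants → -001  -110(✓)  -111(✓)  0-11  00-1  01-0  011-(✓)  100-  111-(✓)
size-2^2 implicants → -11-
Unchecked terms (primes): -001, -11-, 0-11, 00-1, 01-0, 100-

-001, 0-11, 00-1, 01-0, 100-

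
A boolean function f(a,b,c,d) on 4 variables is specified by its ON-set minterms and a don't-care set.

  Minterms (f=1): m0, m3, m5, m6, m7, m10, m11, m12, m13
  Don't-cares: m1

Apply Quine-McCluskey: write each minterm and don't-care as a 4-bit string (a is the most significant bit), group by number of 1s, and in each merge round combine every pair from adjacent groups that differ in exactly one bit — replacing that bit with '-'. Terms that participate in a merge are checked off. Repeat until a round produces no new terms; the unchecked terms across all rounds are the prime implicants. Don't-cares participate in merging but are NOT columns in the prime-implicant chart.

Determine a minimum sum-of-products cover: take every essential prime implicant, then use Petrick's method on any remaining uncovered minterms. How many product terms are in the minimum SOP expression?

[col 0] 0000*, 0001*, 0011*, 0101*, 0110*, 0111*, 1010*, 1011*, 1100*, 1101*
[col 1] -011, -101, 0-01*, 0-11*, 00-1*, 000-, 01-1*, 011-, 101-, 110-
[col 2] 0--1
Prime implicants: -011, -101, 0--1, 000-, 011-, 101-, 110-
PI chart (minterm → PIs covering it):
  0 | 000-  (sole → essential)
  3 | -011,0--1
  5 | -101,0--1
  6 | 011-  (sole → essential)
  7 | 0--1,011-
  10 | 101-  (sole → essential)
  11 | -011,101-
  12 | 110-  (sole → essential)
  13 | -101,110-
Essential prime implicants: 000-, 011-, 101-, 110-
Petrick residual → 0--1
Minimum SOP uses 5 PIs: a'd + a'b'c' + a'bc + ab'c + abc'

5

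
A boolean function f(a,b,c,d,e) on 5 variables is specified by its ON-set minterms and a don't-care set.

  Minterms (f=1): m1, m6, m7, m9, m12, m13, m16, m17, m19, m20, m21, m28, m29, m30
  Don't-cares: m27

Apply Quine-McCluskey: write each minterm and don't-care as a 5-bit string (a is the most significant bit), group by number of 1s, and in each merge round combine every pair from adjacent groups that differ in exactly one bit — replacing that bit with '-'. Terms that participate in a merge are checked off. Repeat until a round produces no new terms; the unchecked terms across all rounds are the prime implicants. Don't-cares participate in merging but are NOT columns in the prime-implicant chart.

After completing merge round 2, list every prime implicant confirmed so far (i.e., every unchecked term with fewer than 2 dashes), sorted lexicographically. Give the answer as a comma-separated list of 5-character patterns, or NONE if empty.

size-2^0 implicants → 00001(✓)  00110(✓)  00111(✓)  01001(✓)  01100(✓)  01101(✓)  10000(✓)  10001(✓)  10011(✓)  10100(✓)  10101(✓)  11011(✓)  11100(✓)  11101(✓)  11110(✓)
size-2^1 implicants → -0001  -1100(✓)  -1101(✓)  0-001  0011-  01-01  0110-(✓)  1-011  1-100(✓)  1-101(✓)  10-00(✓)  10-01(✓)  100-1  1000-(✓)  1010-(✓)  111-0  1110-(✓)
size-2^2 implicants → -110-  1-10-  10-0-
Unchecked terms (primes): -0001, -110-, 0-001, 0011-, 01-01, 1-011, 1-10-, 10-0-, 100-1, 111-0

-0001, 0-001, 0011-, 01-01, 1-011, 100-1, 111-0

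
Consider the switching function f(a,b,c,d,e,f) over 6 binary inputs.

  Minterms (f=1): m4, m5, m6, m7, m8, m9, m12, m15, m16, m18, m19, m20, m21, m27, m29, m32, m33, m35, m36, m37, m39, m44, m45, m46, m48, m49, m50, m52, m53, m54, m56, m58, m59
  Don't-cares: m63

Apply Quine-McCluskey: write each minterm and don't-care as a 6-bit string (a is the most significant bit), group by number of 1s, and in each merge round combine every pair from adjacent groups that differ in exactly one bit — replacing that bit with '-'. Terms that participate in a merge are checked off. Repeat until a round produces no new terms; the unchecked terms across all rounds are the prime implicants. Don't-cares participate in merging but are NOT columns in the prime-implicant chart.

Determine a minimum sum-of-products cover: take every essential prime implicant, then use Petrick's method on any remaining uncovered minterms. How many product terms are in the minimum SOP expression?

14

size-2^0 implicants → 000100(✓)  000101(✓)  000110(✓)  000111(✓)  001000(✓)  001001(✓)  001100(✓)  001111(✓)  010000(✓)  010010(✓)  010011(✓)  010100(✓)  010101(✓)  011011(✓)  011101(✓)  100000(✓)  100001(✓)  100011(✓)  100100(✓)  100101(✓)  100111(✓)  101100(✓)  101101(✓)  101110(✓)  110000(✓)  110001(✓)  110010(✓)  110100(✓)  110101(✓)  110110(✓)  111000(✓)  111010(✓)  111011(✓)  111111(✓)
size-2^1 implicants → -00100(✓)  -00101(✓)  -00111(✓)  -01100(✓)  -10000(✓)  -10010(✓)  -10100(✓)  -10101(✓)  -11011  0-0100(✓)  0-0101(✓)  00-100(✓)  00-111  0001-0(✓)  0001-1(✓)  00010-(✓)  00011-(✓)  001-00  00100-  01-011  01-101  010-00(✓)  0100-0(✓)  01001-  01010-(✓)  1-0000(✓)  1-0001(✓)  1-0100(✓)  1-0101(✓)  10-100(✓)  10-101(✓)  100-00(✓)  100-01(✓)  100-11(✓)  1000-1(✓)  10000-(✓)  1001-1(✓)  10010-(✓)  1011-0  10110-(✓)  11-000(✓)  11-010(✓)  110-00(✓)  110-01(✓)  110-10(✓)  1100-0(✓)  11000-(✓)  1101-0(✓)  11010-(✓)  111-11  1110-0(✓)  11101-
size-2^2 implicants → --0100(✓)  --0101(✓)  -0-100  -001-1  -0010-(✓)  -10-00  -100-0  -1010-(✓)  0-010-(✓)  0001--  1-0-00(✓)  1-0-01(✓)  1-000-(✓)  1-010-(✓)  10-10-  100--1  100-0-(✓)  11-0-0  110--0  110-0-(✓)
size-2^3 implicants → --010-  1-0-0-
Unchecked terms (primes): --010-, -0-100, -001-1, -10-00, -100-0, -11011, 00-111, 0001--, 001-00, 00100-, 01-011, 01-101, 01001-, 1-0-0-, 10-10-, 100--1, 1011-0, 11-0-0, 110--0, 111-11, 11101-
Minterm coverage:
  m4 ⊆ --010-,-0-100,0001--
  m5 ⊆ --010-,-001-1,0001--
  m6 ⊆ 0001-- [E]
  m7 ⊆ -001-1,00-111,0001--
  m8 ⊆ 001-00,00100-
  m9 ⊆ 00100- [E]
  m12 ⊆ -0-100,001-00
  m15 ⊆ 00-111 [E]
  m16 ⊆ -10-00,-100-0
  m18 ⊆ -100-0,01001-
  m19 ⊆ 01-011,01001-
  m20 ⊆ --010-,-10-00
  m21 ⊆ --010-,01-101
  m27 ⊆ -11011,01-011
  m29 ⊆ 01-101 [E]
  m32 ⊆ 1-0-0- [E]
  m33 ⊆ 1-0-0-,100--1
  m35 ⊆ 100--1 [E]
  m36 ⊆ --010-,-0-100,1-0-0-,10-10-
  m37 ⊆ --010-,-001-1,1-0-0-,10-10-,100--1
  m39 ⊆ -001-1,100--1
  m44 ⊆ -0-100,10-10-,1011-0
  m45 ⊆ 10-10- [E]
  m46 ⊆ 1011-0 [E]
  m48 ⊆ -10-00,-100-0,1-0-0-,11-0-0,110--0
  m49 ⊆ 1-0-0- [E]
  m50 ⊆ -100-0,11-0-0,110--0
  m52 ⊆ --010-,-10-00,1-0-0-,110--0
  m53 ⊆ --010-,1-0-0-
  m54 ⊆ 110--0 [E]
  m56 ⊆ 11-0-0 [E]
  m58 ⊆ 11-0-0,11101-
  m59 ⊆ -11011,111-11,11101-
E = {00-111, 0001--, 00100-, 01-101, 1-0-0-, 10-10-, 100--1, 1011-0, 11-0-0, 110--0}
Petrick residual → -0-100, -10-00, -11011, 01001-
Cover = b'de'f' + bc'e'f' + bcd'ef + a'b'def + a'b'c'd + a'b'cd'e' + a'bde'f + a'bc'd'e + ac'e' + ab'de' + ab'c'f + ab'cdf' + abd'f' + abc'f'  |cover|=14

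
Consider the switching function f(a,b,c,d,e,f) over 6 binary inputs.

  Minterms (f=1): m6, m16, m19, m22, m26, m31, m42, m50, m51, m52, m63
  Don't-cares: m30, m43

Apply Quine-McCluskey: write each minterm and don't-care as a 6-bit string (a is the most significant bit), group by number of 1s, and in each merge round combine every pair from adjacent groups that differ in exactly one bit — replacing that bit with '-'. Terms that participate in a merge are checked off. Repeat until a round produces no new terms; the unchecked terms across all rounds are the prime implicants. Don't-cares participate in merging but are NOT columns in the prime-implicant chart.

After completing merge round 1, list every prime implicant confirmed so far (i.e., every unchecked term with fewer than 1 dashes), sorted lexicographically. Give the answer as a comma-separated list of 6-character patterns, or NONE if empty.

[col 0] 000110*, 010000, 010011*, 010110*, 011010*, 011110*, 011111*, 101010*, 101011*, 110010*, 110011*, 110100, 111111*
[col 1] -10011, -11111, 0-0110, 01-110, 011-10, 01111-, 10101-, 11001-
Prime implicants: -10011, -11111, 0-0110, 01-110, 010000, 011-10, 01111-, 10101-, 11001-, 110100

010000, 110100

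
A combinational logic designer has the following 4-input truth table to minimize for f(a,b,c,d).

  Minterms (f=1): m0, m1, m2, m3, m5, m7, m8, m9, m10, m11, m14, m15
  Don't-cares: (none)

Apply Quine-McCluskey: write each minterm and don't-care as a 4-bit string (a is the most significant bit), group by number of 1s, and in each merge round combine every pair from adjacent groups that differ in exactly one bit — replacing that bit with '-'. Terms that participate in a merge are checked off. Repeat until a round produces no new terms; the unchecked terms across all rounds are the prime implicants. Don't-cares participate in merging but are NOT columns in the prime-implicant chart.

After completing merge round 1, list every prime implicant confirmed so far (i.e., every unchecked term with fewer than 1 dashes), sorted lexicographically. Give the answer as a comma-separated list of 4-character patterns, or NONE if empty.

size-2^0 implicants → 0000(✓)  0001(✓)  0010(✓)  0011(✓)  0101(✓)  0111(✓)  1000(✓)  1001(✓)  1010(✓)  1011(✓)  1110(✓)  1111(✓)
size-2^1 implicants → -000(✓)  -001(✓)  -010(✓)  -011(✓)  -111(✓)  0-01(✓)  0-11(✓)  00-0(✓)  00-1(✓)  000-(✓)  001-(✓)  01-1(✓)  1-10(✓)  1-11(✓)  10-0(✓)  10-1(✓)  100-(✓)  101-(✓)  111-(✓)
size-2^2 implicants → --11  -0-0(✓)  -0-1(✓)  -00-(✓)  -01-(✓)  0--1  00--(✓)  1-1-  10--(✓)
size-2^3 implicants → -0--
Unchecked terms (primes): --11, -0--, 0--1, 1-1-

NONE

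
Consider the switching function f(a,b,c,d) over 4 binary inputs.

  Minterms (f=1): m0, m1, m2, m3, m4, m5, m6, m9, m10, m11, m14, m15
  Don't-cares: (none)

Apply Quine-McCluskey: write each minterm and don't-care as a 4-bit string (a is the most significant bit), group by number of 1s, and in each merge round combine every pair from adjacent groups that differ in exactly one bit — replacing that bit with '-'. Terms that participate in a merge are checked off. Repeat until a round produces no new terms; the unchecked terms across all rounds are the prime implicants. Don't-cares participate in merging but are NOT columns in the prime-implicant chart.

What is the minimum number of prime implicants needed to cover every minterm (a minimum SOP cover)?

size-2^0 implicants → 0000(✓)  0001(✓)  0010(✓)  0011(✓)  0100(✓)  0101(✓)  0110(✓)  1001(✓)  1010(✓)  1011(✓)  1110(✓)  1111(✓)
size-2^1 implicants → -001(✓)  -010(✓)  -011(✓)  -110(✓)  0-00(✓)  0-01(✓)  0-10(✓)  00-0(✓)  00-1(✓)  000-(✓)  001-(✓)  01-0(✓)  010-(✓)  1-10(✓)  1-11(✓)  10-1(✓)  101-(✓)  111-(✓)
size-2^2 implicants → --10  -0-1  -01-  0--0  0-0-  00--  1-1-
Unchecked terms (primes): --10, -0-1, -01-, 0--0, 0-0-, 00--, 1-1-
Minterm coverage:
  m0 ⊆ 0--0,0-0-,00--
  m1 ⊆ -0-1,0-0-,00--
  m2 ⊆ --10,-01-,0--0,00--
  m3 ⊆ -0-1,-01-,00--
  m4 ⊆ 0--0,0-0-
  m5 ⊆ 0-0- [E]
  m6 ⊆ --10,0--0
  m9 ⊆ -0-1 [E]
  m10 ⊆ --10,-01-,1-1-
  m11 ⊆ -0-1,-01-,1-1-
  m14 ⊆ --10,1-1-
  m15 ⊆ 1-1- [E]
E = {-0-1, 0-0-, 1-1-}
Petrick residual → --10
Cover = cd' + b'd + a'c' + ac  |cover|=4

4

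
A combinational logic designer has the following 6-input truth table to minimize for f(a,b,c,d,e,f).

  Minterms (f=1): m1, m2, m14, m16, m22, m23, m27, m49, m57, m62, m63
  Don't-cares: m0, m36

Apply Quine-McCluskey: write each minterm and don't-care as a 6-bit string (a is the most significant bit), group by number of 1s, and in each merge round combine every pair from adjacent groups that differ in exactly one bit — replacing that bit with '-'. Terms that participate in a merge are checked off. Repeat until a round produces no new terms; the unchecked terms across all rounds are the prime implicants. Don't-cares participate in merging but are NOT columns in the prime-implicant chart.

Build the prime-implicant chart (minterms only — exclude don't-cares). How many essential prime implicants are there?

Round 0: 000000✓ 000001✓ 000010✓ 001110 010000✓ 010110✓ 010111✓ 011011 100100 110001✓ 111001✓ 111110✓ 111111✓
Round 1: 0-0000 0000-0 00000- 01011- 11-001 11111-
PIs = {0-0000, 0000-0, 00000-, 001110, 01011-, 011011, 100100, 11-001, 11111-}
Coverage chart:
  m1: 00000- ←essential
  m2: 0000-0 ←essential
  m14: 001110 ←essential
  m16: 0-0000 ←essential
  m22: 01011- ←essential
  m23: 01011- ←essential
  m27: 011011 ←essential
  m49: 11-001 ←essential
  m57: 11-001 ←essential
  m62: 11111- ←essential
  m63: 11111- ←essential
Essential: 0-0000, 0000-0, 00000-, 001110, 01011-, 011011, 11-001, 11111-

8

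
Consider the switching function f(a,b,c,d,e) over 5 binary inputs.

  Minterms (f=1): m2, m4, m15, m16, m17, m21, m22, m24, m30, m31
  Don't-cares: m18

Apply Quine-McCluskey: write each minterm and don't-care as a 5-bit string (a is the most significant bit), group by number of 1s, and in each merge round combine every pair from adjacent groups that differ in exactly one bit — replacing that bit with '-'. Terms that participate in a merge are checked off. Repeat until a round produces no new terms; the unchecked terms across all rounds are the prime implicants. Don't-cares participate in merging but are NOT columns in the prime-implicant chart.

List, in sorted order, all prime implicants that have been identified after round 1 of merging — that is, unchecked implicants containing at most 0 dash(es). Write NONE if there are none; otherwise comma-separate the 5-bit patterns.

00100

[col 0] 00010*, 00100, 01111*, 10000*, 10001*, 10010*, 10101*, 10110*, 11000*, 11110*, 11111*
[col 1] -0010, -1111, 1-000, 1-110, 10-01, 10-10, 100-0, 1000-, 1111-
Prime implicants: -0010, -1111, 00100, 1-000, 1-110, 10-01, 10-10, 100-0, 1000-, 1111-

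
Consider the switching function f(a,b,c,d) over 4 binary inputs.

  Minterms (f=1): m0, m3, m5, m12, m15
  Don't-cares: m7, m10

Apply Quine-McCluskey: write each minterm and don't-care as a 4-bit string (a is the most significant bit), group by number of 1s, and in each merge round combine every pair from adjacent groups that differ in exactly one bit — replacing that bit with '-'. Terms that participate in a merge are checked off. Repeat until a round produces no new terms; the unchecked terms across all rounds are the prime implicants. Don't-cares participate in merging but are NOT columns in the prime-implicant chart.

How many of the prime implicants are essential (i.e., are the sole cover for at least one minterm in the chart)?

5

size-2^0 implicants → 0000  0011(✓)  0101(✓)  0111(✓)  1010  1100  1111(✓)
size-2^1 implicants → -111  0-11  01-1
Unchecked terms (primes): -111, 0-11, 0000, 01-1, 1010, 1100
Minterm coverage:
  m0 ⊆ 0000 [E]
  m3 ⊆ 0-11 [E]
  m5 ⊆ 01-1 [E]
  m12 ⊆ 1100 [E]
  m15 ⊆ -111 [E]
E = {-111, 0-11, 0000, 01-1, 1100}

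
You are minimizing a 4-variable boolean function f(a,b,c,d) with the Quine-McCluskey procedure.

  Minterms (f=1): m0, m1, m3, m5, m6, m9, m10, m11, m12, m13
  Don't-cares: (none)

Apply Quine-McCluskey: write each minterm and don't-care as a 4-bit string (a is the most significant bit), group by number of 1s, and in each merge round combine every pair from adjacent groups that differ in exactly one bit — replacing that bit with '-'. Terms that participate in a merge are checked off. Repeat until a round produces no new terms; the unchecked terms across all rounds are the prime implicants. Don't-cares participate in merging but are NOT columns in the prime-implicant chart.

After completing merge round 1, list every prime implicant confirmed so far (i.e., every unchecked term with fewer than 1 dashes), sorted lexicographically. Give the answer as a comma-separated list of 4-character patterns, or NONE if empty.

0110

Round 0: 0000✓ 0001✓ 0011✓ 0101✓ 0110 1001✓ 1010✓ 1011✓ 1100✓ 1101✓
Round 1: -001✓ -011✓ -101✓ 0-01✓ 00-1✓ 000- 1-01✓ 10-1✓ 101- 110-
Round 2: --01 -0-1
PIs = {--01, -0-1, 000-, 0110, 101-, 110-}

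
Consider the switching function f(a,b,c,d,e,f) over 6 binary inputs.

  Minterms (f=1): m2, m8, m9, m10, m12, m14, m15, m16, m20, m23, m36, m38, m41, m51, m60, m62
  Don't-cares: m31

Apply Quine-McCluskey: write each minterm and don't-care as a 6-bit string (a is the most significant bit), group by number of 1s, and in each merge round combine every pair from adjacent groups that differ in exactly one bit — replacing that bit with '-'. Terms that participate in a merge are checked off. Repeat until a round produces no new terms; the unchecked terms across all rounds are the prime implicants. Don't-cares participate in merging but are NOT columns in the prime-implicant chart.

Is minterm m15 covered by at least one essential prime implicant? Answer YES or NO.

size-2^0 implicants → 000010(✓)  001000(✓)  001001(✓)  001010(✓)  001100(✓)  001110(✓)  001111(✓)  010000(✓)  010100(✓)  010111(✓)  011111(✓)  100100(✓)  100110(✓)  101001(✓)  110011  111100(✓)  111110(✓)
size-2^1 implicants → -01001  0-1111  00-010  001-00(✓)  001-10(✓)  0010-0(✓)  00100-  0011-0(✓)  00111-  01-111  010-00  1001-0  1111-0
size-2^2 implicants → 001--0
Unchecked terms (primes): -01001, 0-1111, 00-010, 001--0, 00100-, 00111-, 01-111, 010-00, 1001-0, 110011, 1111-0
Minterm coverage:
  m2 ⊆ 00-010 [E]
  m8 ⊆ 001--0,00100-
  m9 ⊆ -01001,00100-
  m10 ⊆ 00-010,001--0
  m12 ⊆ 001--0 [E]
  m14 ⊆ 001--0,00111-
  m15 ⊆ 0-1111,00111-
  m16 ⊆ 010-00 [E]
  m20 ⊆ 010-00 [E]
  m23 ⊆ 01-111 [E]
  m36 ⊆ 1001-0 [E]
  m38 ⊆ 1001-0 [E]
  m41 ⊆ -01001 [E]
  m51 ⊆ 110011 [E]
  m60 ⊆ 1111-0 [E]
  m62 ⊆ 1111-0 [E]
E = {-01001, 00-010, 001--0, 01-111, 010-00, 1001-0, 110011, 1111-0}

NO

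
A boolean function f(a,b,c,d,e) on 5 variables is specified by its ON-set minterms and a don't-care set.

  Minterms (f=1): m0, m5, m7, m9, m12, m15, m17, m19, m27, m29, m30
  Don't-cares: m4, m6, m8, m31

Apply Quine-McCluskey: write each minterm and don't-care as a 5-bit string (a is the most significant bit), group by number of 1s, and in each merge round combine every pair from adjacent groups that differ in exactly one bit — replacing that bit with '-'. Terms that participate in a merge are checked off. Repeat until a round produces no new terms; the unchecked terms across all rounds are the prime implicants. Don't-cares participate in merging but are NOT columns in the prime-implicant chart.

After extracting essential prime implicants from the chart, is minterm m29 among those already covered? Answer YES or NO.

YES

Round 0: 00000✓ 00100✓ 00101✓ 00110✓ 00111✓ 01000✓ 01001✓ 01100✓ 01111✓ 10001✓ 10011✓ 11011✓ 11101✓ 11110✓ 11111✓
Round 1: -1111 0-000✓ 0-100✓ 0-111 00-00✓ 001-0✓ 001-1✓ 0010-✓ 0011-✓ 01-00✓ 0100- 1-011 100-1 11-11 111-1 1111-
Round 2: 0--00 001--
PIs = {-1111, 0--00, 0-111, 001--, 0100-, 1-011, 100-1, 11-11, 111-1, 1111-}
Coverage chart:
  m0: 0--00 ←essential
  m5: 001-- ←essential
  m7: 0-111,001--
  m9: 0100- ←essential
  m12: 0--00 ←essential
  m15: -1111,0-111
  m17: 100-1 ←essential
  m19: 1-011,100-1
  m27: 1-011,11-11
  m29: 111-1 ←essential
  m30: 1111- ←essential
Essential: 0--00, 001--, 0100-, 100-1, 111-1, 1111-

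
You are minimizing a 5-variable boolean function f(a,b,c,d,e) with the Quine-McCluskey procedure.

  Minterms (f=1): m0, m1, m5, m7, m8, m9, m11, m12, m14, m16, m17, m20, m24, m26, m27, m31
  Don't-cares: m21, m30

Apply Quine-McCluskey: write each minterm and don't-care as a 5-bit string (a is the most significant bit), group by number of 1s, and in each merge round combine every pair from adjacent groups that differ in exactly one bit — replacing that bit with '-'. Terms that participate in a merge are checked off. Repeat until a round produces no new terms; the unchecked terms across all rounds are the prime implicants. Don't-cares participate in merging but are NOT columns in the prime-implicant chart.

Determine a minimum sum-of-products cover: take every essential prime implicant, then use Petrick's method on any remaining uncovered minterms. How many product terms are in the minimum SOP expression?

size-2^0 implicants → 00000(✓)  00001(✓)  00101(✓)  00111(✓)  01000(✓)  01001(✓)  01011(✓)  01100(✓)  01110(✓)  10000(✓)  10001(✓)  10100(✓)  10101(✓)  11000(✓)  11010(✓)  11011(✓)  11110(✓)  11111(✓)
size-2^1 implicants → -0000(✓)  -0001(✓)  -0101(✓)  -1000(✓)  -1011  -1110  0-000(✓)  0-001(✓)  00-01(✓)  0000-(✓)  001-1  01-00  010-1  0100-(✓)  011-0  1-000(✓)  10-00(✓)  10-01(✓)  1000-(✓)  1010-(✓)  11-10(✓)  11-11(✓)  110-0  1101-(✓)  1111-(✓)
size-2^2 implicants → --000  -0-01  -000-  0-00-  10-0-  11-1-
Unchecked terms (primes): --000, -0-01, -000-, -1011, -1110, 0-00-, 001-1, 01-00, 010-1, 011-0, 10-0-, 11-1-, 110-0
Minterm coverage:
  m0 ⊆ --000,-000-,0-00-
  m1 ⊆ -0-01,-000-,0-00-
  m5 ⊆ -0-01,001-1
  m7 ⊆ 001-1 [E]
  m8 ⊆ --000,0-00-,01-00
  m9 ⊆ 0-00-,010-1
  m11 ⊆ -1011,010-1
  m12 ⊆ 01-00,011-0
  m14 ⊆ -1110,011-0
  m16 ⊆ --000,-000-,10-0-
  m17 ⊆ -0-01,-000-,10-0-
  m20 ⊆ 10-0- [E]
  m24 ⊆ --000,110-0
  m26 ⊆ 11-1-,110-0
  m27 ⊆ -1011,11-1-
  m31 ⊆ 11-1- [E]
E = {001-1, 10-0-, 11-1-}
Petrick residual → --000, -0-01, 010-1, 011-0
Cover = c'd'e' + b'd'e + a'b'ce + a'bc'e + a'bce' + ab'd' + abd  |cover|=7

7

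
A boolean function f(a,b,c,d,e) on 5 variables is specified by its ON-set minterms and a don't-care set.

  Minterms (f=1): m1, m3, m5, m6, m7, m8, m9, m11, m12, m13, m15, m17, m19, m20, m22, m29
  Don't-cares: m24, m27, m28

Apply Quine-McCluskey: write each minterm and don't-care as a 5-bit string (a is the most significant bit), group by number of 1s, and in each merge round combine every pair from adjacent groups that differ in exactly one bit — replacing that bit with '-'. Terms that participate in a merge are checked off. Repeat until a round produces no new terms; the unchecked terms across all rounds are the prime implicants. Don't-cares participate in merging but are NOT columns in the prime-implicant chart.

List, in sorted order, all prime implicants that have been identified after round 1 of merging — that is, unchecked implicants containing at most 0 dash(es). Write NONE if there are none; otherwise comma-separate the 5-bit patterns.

Round 0: 00001✓ 00011✓ 00101✓ 00110✓ 00111✓ 01000✓ 01001✓ 01011✓ 01100✓ 01101✓ 01111✓ 10001✓ 10011✓ 10100✓ 10110✓ 11000✓ 11011✓ 11100✓ 11101✓
Round 1: -0001✓ -0011✓ -0110 -1000✓ -1011✓ -1100✓ -1101✓ 0-001✓ 0-011✓ 0-101✓ 0-111✓ 00-01✓ 00-11✓ 000-1✓ 001-1✓ 0011- 01-00✓ 01-01✓ 01-11✓ 010-1✓ 0100-✓ 011-1✓ 0110-✓ 1-011✓ 1-100 100-1✓ 101-0 11-00✓ 1110-✓
Round 2: --011 -00-1 -1-00 -110- 0--01✓ 0--11✓ 0-0-1✓ 0-1-1✓ 00--1✓ 01--1✓ 01-0-
Round 3: 0---1
PIs = {--011, -00-1, -0110, -1-00, -110-, 0---1, 0011-, 01-0-, 1-100, 101-0}

NONE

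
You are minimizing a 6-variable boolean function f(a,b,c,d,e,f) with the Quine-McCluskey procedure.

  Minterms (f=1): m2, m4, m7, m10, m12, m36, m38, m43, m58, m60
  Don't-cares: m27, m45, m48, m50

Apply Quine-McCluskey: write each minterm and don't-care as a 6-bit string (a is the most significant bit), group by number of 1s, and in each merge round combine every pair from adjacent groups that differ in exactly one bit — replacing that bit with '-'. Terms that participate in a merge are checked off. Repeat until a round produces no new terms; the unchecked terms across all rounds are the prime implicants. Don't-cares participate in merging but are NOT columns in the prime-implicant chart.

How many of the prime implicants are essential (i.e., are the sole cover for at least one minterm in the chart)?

[col 0] 000010*, 000100*, 000111, 001010*, 001100*, 011011, 100100*, 100110*, 101011, 101101, 110000*, 110010*, 111010*, 111100
[col 1] -00100, 00-010, 00-100, 1001-0, 11-010, 1100-0
Prime implicants: -00100, 00-010, 00-100, 000111, 011011, 1001-0, 101011, 101101, 11-010, 1100-0, 111100
PI chart (minterm → PIs covering it):
  2 | 00-010  (sole → essential)
  4 | -00100,00-100
  7 | 000111  (sole → essential)
  10 | 00-010  (sole → essential)
  12 | 00-100  (sole → essential)
  36 | -00100,1001-0
  38 | 1001-0  (sole → essential)
  43 | 101011  (sole → essential)
  58 | 11-010  (sole → essential)
  60 | 111100  (sole → essential)
Essential prime implicants: 00-010, 00-100, 000111, 1001-0, 101011, 11-010, 111100

7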